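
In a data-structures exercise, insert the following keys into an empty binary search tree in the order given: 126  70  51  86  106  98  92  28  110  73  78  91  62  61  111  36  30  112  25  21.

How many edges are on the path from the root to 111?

5

126: root
70: left child of 126 (depth 1)
51: left child of 70 (depth 2)
86: right child of 70 (depth 2)
106: right child of 86 (depth 3)
98: left child of 106 (depth 4)
92: left child of 98 (depth 5)
28: left child of 51 (depth 3)
110: right child of 106 (depth 4)
73: left child of 86 (depth 3)
78: right child of 73 (depth 4)
91: left child of 92 (depth 6)
62: right child of 51 (depth 3)
61: left child of 62 (depth 4)
111: right child of 110 (depth 5)
36: right child of 28 (depth 4)
30: left child of 36 (depth 5)
112: right child of 111 (depth 6)
25: left child of 28 (depth 4)
21: left child of 25 (depth 5)

Path to 111: 126 → 70 → 86 → 106 → 110 → 111, which is 5 edges.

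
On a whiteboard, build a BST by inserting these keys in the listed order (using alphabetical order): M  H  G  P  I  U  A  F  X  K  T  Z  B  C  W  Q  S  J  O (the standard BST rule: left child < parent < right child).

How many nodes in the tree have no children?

6

Insert M: tree is empty, so M becomes the root.
Insert H: H < M → go left. Place as left child of M.
Insert G: G < M → go left; G < H → go left. Place as left child of H.
Insert P: P > M → go right. Place as right child of M.
Insert I: I < M → go left; I > H → go right. Place as right child of H.
Insert U: U > M → go right; U > P → go right. Place as right child of P.
Insert A: A < M → go left; A < H → go left; A < G → go left. Place as left child of G.
Insert F: F < M → go left; F < H → go left; F < G → go left; F > A → go right. Place as right child of A.
Insert X: X > M → go right; X > P → go right; X > U → go right. Place as right child of U.
Insert K: K < M → go left; K > H → go right; K > I → go right. Place as right child of I.
Insert T: T > M → go right; T > P → go right; T < U → go left. Place as left child of U.
Insert Z: Z > M → go right; Z > P → go right; Z > U → go right; Z > X → go right. Place as right child of X.
Insert B: B < M → go left; B < H → go left; B < G → go left; B > A → go right; B < F → go left. Place as left child of F.
Insert C: C < M → go left; C < H → go left; C < G → go left; C > A → go right; C < F → go left; C > B → go right. Place as right child of B.
Insert W: W > M → go right; W > P → go right; W > U → go right; W < X → go left. Place as left child of X.
Insert Q: Q > M → go right; Q > P → go right; Q < U → go left; Q < T → go left. Place as left child of T.
Insert S: S > M → go right; S > P → go right; S < U → go left; S < T → go left; S > Q → go right. Place as right child of Q.
Insert J: J < M → go left; J > H → go right; J > I → go right; J < K → go left. Place as left child of K.
Insert O: O > M → go right; O < P → go left. Place as left child of P.

Leaves: C, J, O, S, W, Z — 6 in total.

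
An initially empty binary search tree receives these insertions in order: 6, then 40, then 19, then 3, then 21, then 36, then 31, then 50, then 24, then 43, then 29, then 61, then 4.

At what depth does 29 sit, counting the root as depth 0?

6: root
40: right child of 6 (depth 1)
19: left child of 40 (depth 2)
3: left child of 6 (depth 1)
21: right child of 19 (depth 3)
36: right child of 21 (depth 4)
31: left child of 36 (depth 5)
50: right child of 40 (depth 2)
24: left child of 31 (depth 6)
43: left child of 50 (depth 3)
29: right child of 24 (depth 7)
61: right child of 50 (depth 3)
4: right child of 3 (depth 2)

Path to 29: 6 → 40 → 19 → 21 → 36 → 31 → 24 → 29, which is 7 edges.

7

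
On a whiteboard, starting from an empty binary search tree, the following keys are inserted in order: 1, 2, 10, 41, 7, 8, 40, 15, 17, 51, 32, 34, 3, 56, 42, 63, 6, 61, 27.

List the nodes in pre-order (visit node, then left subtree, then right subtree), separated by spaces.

1 2 10 7 3 6 8 41 40 15 17 32 27 34 51 42 56 63 61

Resulting structure (node: left, right):
  1: L=–, R=2
  2: L=–, R=10
  10: L=7, R=41
  41: L=40, R=51
  7: L=3, R=8
  8: L=–, R=–
  40: L=15, R=–
  15: L=–, R=17
  17: L=–, R=32
  51: L=42, R=56
  32: L=27, R=34
  34: L=–, R=–
  3: L=–, R=6
  56: L=–, R=63
  42: L=–, R=–
  63: L=61, R=–
  6: L=–, R=–
  61: L=–, R=–
  27: L=–, R=–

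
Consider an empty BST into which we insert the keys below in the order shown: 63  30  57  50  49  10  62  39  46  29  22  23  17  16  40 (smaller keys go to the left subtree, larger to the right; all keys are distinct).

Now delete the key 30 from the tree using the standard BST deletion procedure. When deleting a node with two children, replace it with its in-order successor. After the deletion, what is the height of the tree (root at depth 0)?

63: root
30: left child of 63 (depth 1)
57: right child of 30 (depth 2)
50: left child of 57 (depth 3)
49: left child of 50 (depth 4)
10: left child of 30 (depth 2)
62: right child of 57 (depth 3)
39: left child of 49 (depth 5)
46: right child of 39 (depth 6)
29: right child of 10 (depth 3)
22: left child of 29 (depth 4)
23: right child of 22 (depth 5)
17: left child of 22 (depth 5)
16: left child of 17 (depth 6)
40: left child of 46 (depth 7)

Delete 30 (two children — replace with in-order successor).
After deletion, deepest node is 16 at depth 6.

6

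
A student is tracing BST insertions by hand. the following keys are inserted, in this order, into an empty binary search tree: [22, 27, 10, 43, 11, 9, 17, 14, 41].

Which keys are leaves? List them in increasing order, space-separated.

22: root
27: right child of 22 (depth 1)
10: left child of 22 (depth 1)
43: right child of 27 (depth 2)
11: right child of 10 (depth 2)
9: left child of 10 (depth 2)
17: right child of 11 (depth 3)
14: left child of 17 (depth 4)
41: left child of 43 (depth 3)

9 14 41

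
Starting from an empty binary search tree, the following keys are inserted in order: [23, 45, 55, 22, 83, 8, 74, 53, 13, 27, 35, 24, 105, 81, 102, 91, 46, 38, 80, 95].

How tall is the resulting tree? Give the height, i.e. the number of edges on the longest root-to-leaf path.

7

Insert 23: tree is empty, so 23 becomes the root.
Insert 45: 45 > 23 → go right. Place as right child of 23.
Insert 55: 55 > 23 → go right; 55 > 45 → go right. Place as right child of 45.
Insert 22: 22 < 23 → go left. Place as left child of 23.
Insert 83: 83 > 23 → go right; 83 > 45 → go right; 83 > 55 → go right. Place as right child of 55.
Insert 8: 8 < 23 → go left; 8 < 22 → go left. Place as left child of 22.
Insert 74: 74 > 23 → go right; 74 > 45 → go right; 74 > 55 → go right; 74 < 83 → go left. Place as left child of 83.
Insert 53: 53 > 23 → go right; 53 > 45 → go right; 53 < 55 → go left. Place as left child of 55.
Insert 13: 13 < 23 → go left; 13 < 22 → go left; 13 > 8 → go right. Place as right child of 8.
Insert 27: 27 > 23 → go right; 27 < 45 → go left. Place as left child of 45.
Insert 35: 35 > 23 → go right; 35 < 45 → go left; 35 > 27 → go right. Place as right child of 27.
Insert 24: 24 > 23 → go right; 24 < 45 → go left; 24 < 27 → go left. Place as left child of 27.
Insert 105: 105 > 23 → go right; 105 > 45 → go right; 105 > 55 → go right; 105 > 83 → go right. Place as right child of 83.
Insert 81: 81 > 23 → go right; 81 > 45 → go right; 81 > 55 → go right; 81 < 83 → go left; 81 > 74 → go right. Place as right child of 74.
Insert 102: 102 > 23 → go right; 102 > 45 → go right; 102 > 55 → go right; 102 > 83 → go right; 102 < 105 → go left. Place as left child of 105.
Insert 91: 91 > 23 → go right; 91 > 45 → go right; 91 > 55 → go right; 91 > 83 → go right; 91 < 105 → go left; 91 < 102 → go left. Place as left child of 102.
Insert 46: 46 > 23 → go right; 46 > 45 → go right; 46 < 55 → go left; 46 < 53 → go left. Place as left child of 53.
Insert 38: 38 > 23 → go right; 38 < 45 → go left; 38 > 27 → go right; 38 > 35 → go right. Place as right child of 35.
Insert 80: 80 > 23 → go right; 80 > 45 → go right; 80 > 55 → go right; 80 < 83 → go left; 80 > 74 → go right; 80 < 81 → go left. Place as left child of 81.
Insert 95: 95 > 23 → go right; 95 > 45 → go right; 95 > 55 → go right; 95 > 83 → go right; 95 < 105 → go left; 95 < 102 → go left; 95 > 91 → go right. Place as right child of 91.

The deepest node is 95 at depth 7.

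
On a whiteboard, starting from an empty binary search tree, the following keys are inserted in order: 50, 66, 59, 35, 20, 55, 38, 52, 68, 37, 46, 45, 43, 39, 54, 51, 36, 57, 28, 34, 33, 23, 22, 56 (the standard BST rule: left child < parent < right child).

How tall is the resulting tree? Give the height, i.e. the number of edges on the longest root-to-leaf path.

Resulting structure (node: left, right):
  50: L=35, R=66
  66: L=59, R=68
  59: L=55, R=–
  35: L=20, R=38
  20: L=–, R=28
  55: L=52, R=57
  38: L=37, R=46
  52: L=51, R=54
  68: L=–, R=–
  37: L=36, R=–
  46: L=45, R=–
  45: L=43, R=–
  43: L=39, R=–
  39: L=–, R=–
  54: L=–, R=–
  51: L=–, R=–
  36: L=–, R=–
  57: L=56, R=–
  28: L=23, R=34
  34: L=33, R=–
  33: L=–, R=–
  23: L=22, R=–
  22: L=–, R=–
  56: L=–, R=–

The deepest node is 39 at depth 6.

6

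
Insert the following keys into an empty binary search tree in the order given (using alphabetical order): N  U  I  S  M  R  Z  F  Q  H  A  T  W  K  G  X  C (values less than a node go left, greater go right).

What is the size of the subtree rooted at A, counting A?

2

Insert N: tree is empty, so N becomes the root.
Insert U: U > N → go right. Place as right child of N.
Insert I: I < N → go left. Place as left child of N.
Insert S: S > N → go right; S < U → go left. Place as left child of U.
Insert M: M < N → go left; M > I → go right. Place as right child of I.
Insert R: R > N → go right; R < U → go left; R < S → go left. Place as left child of S.
Insert Z: Z > N → go right; Z > U → go right. Place as right child of U.
Insert F: F < N → go left; F < I → go left. Place as left child of I.
Insert Q: Q > N → go right; Q < U → go left; Q < S → go left; Q < R → go left. Place as left child of R.
Insert H: H < N → go left; H < I → go left; H > F → go right. Place as right child of F.
Insert A: A < N → go left; A < I → go left; A < F → go left. Place as left child of F.
Insert T: T > N → go right; T < U → go left; T > S → go right. Place as right child of S.
Insert W: W > N → go right; W > U → go right; W < Z → go left. Place as left child of Z.
Insert K: K < N → go left; K > I → go right; K < M → go left. Place as left child of M.
Insert G: G < N → go left; G < I → go left; G > F → go right; G < H → go left. Place as left child of H.
Insert X: X > N → go right; X > U → go right; X < Z → go left; X > W → go right. Place as right child of W.
Insert C: C < N → go left; C < I → go left; C < F → go left; C > A → go right. Place as right child of A.

Subtree rooted at A contains: A, C — 2 nodes.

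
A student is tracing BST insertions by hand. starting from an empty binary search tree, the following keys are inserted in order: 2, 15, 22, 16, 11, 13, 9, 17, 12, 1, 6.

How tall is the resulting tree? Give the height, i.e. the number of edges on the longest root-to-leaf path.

4

2: root
15: right child of 2 (depth 1)
22: right child of 15 (depth 2)
16: left child of 22 (depth 3)
11: left child of 15 (depth 2)
13: right child of 11 (depth 3)
9: left child of 11 (depth 3)
17: right child of 16 (depth 4)
12: left child of 13 (depth 4)
1: left child of 2 (depth 1)
6: left child of 9 (depth 4)

The deepest node is 17 at depth 4.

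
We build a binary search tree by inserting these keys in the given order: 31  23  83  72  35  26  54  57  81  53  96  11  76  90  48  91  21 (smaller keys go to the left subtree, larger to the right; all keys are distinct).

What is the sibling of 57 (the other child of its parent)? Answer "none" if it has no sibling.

53

31: root
23: left child of 31 (depth 1)
83: right child of 31 (depth 1)
72: left child of 83 (depth 2)
35: left child of 72 (depth 3)
26: right child of 23 (depth 2)
54: right child of 35 (depth 4)
57: right child of 54 (depth 5)
81: right child of 72 (depth 3)
53: left child of 54 (depth 5)
96: right child of 83 (depth 2)
11: left child of 23 (depth 2)
76: left child of 81 (depth 4)
90: left child of 96 (depth 3)
48: left child of 53 (depth 6)
91: right child of 90 (depth 4)
21: right child of 11 (depth 3)

57's parent is 54; the other child of 54 is 53.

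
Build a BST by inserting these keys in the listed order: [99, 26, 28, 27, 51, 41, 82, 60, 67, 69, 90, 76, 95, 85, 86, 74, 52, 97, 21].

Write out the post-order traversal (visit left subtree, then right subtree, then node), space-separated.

Insert 99: tree is empty, so 99 becomes the root.
Insert 26: 26 < 99 → go left. Place as left child of 99.
Insert 28: 28 < 99 → go left; 28 > 26 → go right. Place as right child of 26.
Insert 27: 27 < 99 → go left; 27 > 26 → go right; 27 < 28 → go left. Place as left child of 28.
Insert 51: 51 < 99 → go left; 51 > 26 → go right; 51 > 28 → go right. Place as right child of 28.
Insert 41: 41 < 99 → go left; 41 > 26 → go right; 41 > 28 → go right; 41 < 51 → go left. Place as left child of 51.
Insert 82: 82 < 99 → go left; 82 > 26 → go right; 82 > 28 → go right; 82 > 51 → go right. Place as right child of 51.
Insert 60: 60 < 99 → go left; 60 > 26 → go right; 60 > 28 → go right; 60 > 51 → go right; 60 < 82 → go left. Place as left child of 82.
Insert 67: 67 < 99 → go left; 67 > 26 → go right; 67 > 28 → go right; 67 > 51 → go right; 67 < 82 → go left; 67 > 60 → go right. Place as right child of 60.
Insert 69: 69 < 99 → go left; 69 > 26 → go right; 69 > 28 → go right; 69 > 51 → go right; 69 < 82 → go left; 69 > 60 → go right; 69 > 67 → go right. Place as right child of 67.
Insert 90: 90 < 99 → go left; 90 > 26 → go right; 90 > 28 → go right; 90 > 51 → go right; 90 > 82 → go right. Place as right child of 82.
Insert 76: 76 < 99 → go left; 76 > 26 → go right; 76 > 28 → go right; 76 > 51 → go right; 76 < 82 → go left; 76 > 60 → go right; 76 > 67 → go right; 76 > 69 → go right. Place as right child of 69.
Insert 95: 95 < 99 → go left; 95 > 26 → go right; 95 > 28 → go right; 95 > 51 → go right; 95 > 82 → go right; 95 > 90 → go right. Place as right child of 90.
Insert 85: 85 < 99 → go left; 85 > 26 → go right; 85 > 28 → go right; 85 > 51 → go right; 85 > 82 → go right; 85 < 90 → go left. Place as left child of 90.
Insert 86: 86 < 99 → go left; 86 > 26 → go right; 86 > 28 → go right; 86 > 51 → go right; 86 > 82 → go right; 86 < 90 → go left; 86 > 85 → go right. Place as right child of 85.
Insert 74: 74 < 99 → go left; 74 > 26 → go right; 74 > 28 → go right; 74 > 51 → go right; 74 < 82 → go left; 74 > 60 → go right; 74 > 67 → go right; 74 > 69 → go right; 74 < 76 → go left. Place as left child of 76.
Insert 52: 52 < 99 → go left; 52 > 26 → go right; 52 > 28 → go right; 52 > 51 → go right; 52 < 82 → go left; 52 < 60 → go left. Place as left child of 60.
Insert 97: 97 < 99 → go left; 97 > 26 → go right; 97 > 28 → go right; 97 > 51 → go right; 97 > 82 → go right; 97 > 90 → go right; 97 > 95 → go right. Place as right child of 95.
Insert 21: 21 < 99 → go left; 21 < 26 → go left. Place as left child of 26.

21 27 41 52 74 76 69 67 60 86 85 97 95 90 82 51 28 26 99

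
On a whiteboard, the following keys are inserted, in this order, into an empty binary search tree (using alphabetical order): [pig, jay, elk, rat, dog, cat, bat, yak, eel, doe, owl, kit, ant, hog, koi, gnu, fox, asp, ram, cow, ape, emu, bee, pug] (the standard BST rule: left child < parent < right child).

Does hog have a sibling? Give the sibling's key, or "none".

Resulting structure (node: left, right):
  pig: L=jay, R=rat
  jay: L=elk, R=owl
  elk: L=dog, R=hog
  rat: L=ram, R=yak
  dog: L=cat, R=eel
  cat: L=bat, R=doe
  bat: L=ant, R=bee
  yak: L=–, R=–
  eel: L=–, R=–
  doe: L=cow, R=–
  owl: L=kit, R=–
  kit: L=–, R=koi
  ant: L=–, R=asp
  hog: L=gnu, R=–
  koi: L=–, R=–
  gnu: L=fox, R=–
  fox: L=emu, R=–
  asp: L=ape, R=–
  ram: L=pug, R=–
  cow: L=–, R=–
  ape: L=–, R=–
  emu: L=–, R=–
  bee: L=–, R=–
  pug: L=–, R=–

hog's parent is elk; the other child of elk is dog.

dog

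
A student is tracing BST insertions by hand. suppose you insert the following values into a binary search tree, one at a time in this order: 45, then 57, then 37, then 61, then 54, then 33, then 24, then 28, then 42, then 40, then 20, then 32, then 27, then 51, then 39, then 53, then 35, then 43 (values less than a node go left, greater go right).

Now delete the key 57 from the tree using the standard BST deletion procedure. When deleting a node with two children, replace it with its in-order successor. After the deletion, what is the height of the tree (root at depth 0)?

5

Resulting structure (node: left, right):
  45: L=37, R=57
  57: L=54, R=61
  37: L=33, R=42
  61: L=–, R=–
  54: L=51, R=–
  33: L=24, R=35
  24: L=20, R=28
  28: L=27, R=32
  42: L=40, R=43
  40: L=39, R=–
  20: L=–, R=–
  32: L=–, R=–
  27: L=–, R=–
  51: L=–, R=53
  39: L=–, R=–
  53: L=–, R=–
  35: L=–, R=–
  43: L=–, R=–

Delete 57 (two children — replace with in-order successor).
After deletion, deepest node is 32 at depth 5.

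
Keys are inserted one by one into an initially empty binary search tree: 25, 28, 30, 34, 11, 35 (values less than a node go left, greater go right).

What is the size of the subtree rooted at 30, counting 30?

Insert 25: tree is empty, so 25 becomes the root.
Insert 28: 28 > 25 → go right. Place as right child of 25.
Insert 30: 30 > 25 → go right; 30 > 28 → go right. Place as right child of 28.
Insert 34: 34 > 25 → go right; 34 > 28 → go right; 34 > 30 → go right. Place as right child of 30.
Insert 11: 11 < 25 → go left. Place as left child of 25.
Insert 35: 35 > 25 → go right; 35 > 28 → go right; 35 > 30 → go right; 35 > 34 → go right. Place as right child of 34.

Subtree rooted at 30 contains: 30, 34, 35 — 3 nodes.

3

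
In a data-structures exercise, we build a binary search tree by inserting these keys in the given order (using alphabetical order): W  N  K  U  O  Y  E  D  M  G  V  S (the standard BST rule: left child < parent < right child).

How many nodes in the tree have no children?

6

Insert W: tree is empty, so W becomes the root.
Insert N: N < W → go left. Place as left child of W.
Insert K: K < W → go left; K < N → go left. Place as left child of N.
Insert U: U < W → go left; U > N → go right. Place as right child of N.
Insert O: O < W → go left; O > N → go right; O < U → go left. Place as left child of U.
Insert Y: Y > W → go right. Place as right child of W.
Insert E: E < W → go left; E < N → go left; E < K → go left. Place as left child of K.
Insert D: D < W → go left; D < N → go left; D < K → go left; D < E → go left. Place as left child of E.
Insert M: M < W → go left; M < N → go left; M > K → go right. Place as right child of K.
Insert G: G < W → go left; G < N → go left; G < K → go left; G > E → go right. Place as right child of E.
Insert V: V < W → go left; V > N → go right; V > U → go right. Place as right child of U.
Insert S: S < W → go left; S > N → go right; S < U → go left; S > O → go right. Place as right child of O.

Leaves: D, G, M, S, V, Y — 6 in total.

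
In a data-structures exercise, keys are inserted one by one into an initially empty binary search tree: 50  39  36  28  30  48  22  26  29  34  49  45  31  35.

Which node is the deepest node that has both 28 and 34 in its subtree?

28

Resulting structure (node: left, right):
  50: L=39, R=–
  39: L=36, R=48
  36: L=28, R=–
  28: L=22, R=30
  30: L=29, R=34
  48: L=45, R=49
  22: L=–, R=26
  26: L=–, R=–
  29: L=–, R=–
  34: L=31, R=35
  49: L=–, R=–
  45: L=–, R=–
  31: L=–, R=–
  35: L=–, R=–

Path to 28: 50 → 39 → 36 → 28
Path to 34: 50 → 39 → 36 → 28 → 30 → 34
28 lies on both paths and is an ancestor of the other node.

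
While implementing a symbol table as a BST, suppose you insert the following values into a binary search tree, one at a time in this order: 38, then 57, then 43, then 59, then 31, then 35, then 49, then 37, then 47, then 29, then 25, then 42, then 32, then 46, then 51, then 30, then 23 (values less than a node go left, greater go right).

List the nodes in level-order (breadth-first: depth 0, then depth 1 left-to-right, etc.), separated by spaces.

Insert 38: tree is empty, so 38 becomes the root.
Insert 57: 57 > 38 → go right. Place as right child of 38.
Insert 43: 43 > 38 → go right; 43 < 57 → go left. Place as left child of 57.
Insert 59: 59 > 38 → go right; 59 > 57 → go right. Place as right child of 57.
Insert 31: 31 < 38 → go left. Place as left child of 38.
Insert 35: 35 < 38 → go left; 35 > 31 → go right. Place as right child of 31.
Insert 49: 49 > 38 → go right; 49 < 57 → go left; 49 > 43 → go right. Place as right child of 43.
Insert 37: 37 < 38 → go left; 37 > 31 → go right; 37 > 35 → go right. Place as right child of 35.
Insert 47: 47 > 38 → go right; 47 < 57 → go left; 47 > 43 → go right; 47 < 49 → go left. Place as left child of 49.
Insert 29: 29 < 38 → go left; 29 < 31 → go left. Place as left child of 31.
Insert 25: 25 < 38 → go left; 25 < 31 → go left; 25 < 29 → go left. Place as left child of 29.
Insert 42: 42 > 38 → go right; 42 < 57 → go left; 42 < 43 → go left. Place as left child of 43.
Insert 32: 32 < 38 → go left; 32 > 31 → go right; 32 < 35 → go left. Place as left child of 35.
Insert 46: 46 > 38 → go right; 46 < 57 → go left; 46 > 43 → go right; 46 < 49 → go left; 46 < 47 → go left. Place as left child of 47.
Insert 51: 51 > 38 → go right; 51 < 57 → go left; 51 > 43 → go right; 51 > 49 → go right. Place as right child of 49.
Insert 30: 30 < 38 → go left; 30 < 31 → go left; 30 > 29 → go right. Place as right child of 29.
Insert 23: 23 < 38 → go left; 23 < 31 → go left; 23 < 29 → go left; 23 < 25 → go left. Place as left child of 25.

38 31 57 29 35 43 59 25 30 32 37 42 49 23 47 51 46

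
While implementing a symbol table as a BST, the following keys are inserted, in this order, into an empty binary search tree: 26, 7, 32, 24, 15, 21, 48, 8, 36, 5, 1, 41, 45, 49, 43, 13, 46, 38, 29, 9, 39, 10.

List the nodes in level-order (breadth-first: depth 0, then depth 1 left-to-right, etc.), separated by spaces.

26 7 32 5 24 29 48 1 15 36 49 8 21 41 13 38 45 9 39 43 46 10

Insert 26: tree is empty, so 26 becomes the root.
Insert 7: 7 < 26 → go left. Place as left child of 26.
Insert 32: 32 > 26 → go right. Place as right child of 26.
Insert 24: 24 < 26 → go left; 24 > 7 → go right. Place as right child of 7.
Insert 15: 15 < 26 → go left; 15 > 7 → go right; 15 < 24 → go left. Place as left child of 24.
Insert 21: 21 < 26 → go left; 21 > 7 → go right; 21 < 24 → go left; 21 > 15 → go right. Place as right child of 15.
Insert 48: 48 > 26 → go right; 48 > 32 → go right. Place as right child of 32.
Insert 8: 8 < 26 → go left; 8 > 7 → go right; 8 < 24 → go left; 8 < 15 → go left. Place as left child of 15.
Insert 36: 36 > 26 → go right; 36 > 32 → go right; 36 < 48 → go left. Place as left child of 48.
Insert 5: 5 < 26 → go left; 5 < 7 → go left. Place as left child of 7.
Insert 1: 1 < 26 → go left; 1 < 7 → go left; 1 < 5 → go left. Place as left child of 5.
Insert 41: 41 > 26 → go right; 41 > 32 → go right; 41 < 48 → go left; 41 > 36 → go right. Place as right child of 36.
Insert 45: 45 > 26 → go right; 45 > 32 → go right; 45 < 48 → go left; 45 > 36 → go right; 45 > 41 → go right. Place as right child of 41.
Insert 49: 49 > 26 → go right; 49 > 32 → go right; 49 > 48 → go right. Place as right child of 48.
Insert 43: 43 > 26 → go right; 43 > 32 → go right; 43 < 48 → go left; 43 > 36 → go right; 43 > 41 → go right; 43 < 45 → go left. Place as left child of 45.
Insert 13: 13 < 26 → go left; 13 > 7 → go right; 13 < 24 → go left; 13 < 15 → go left; 13 > 8 → go right. Place as right child of 8.
Insert 46: 46 > 26 → go right; 46 > 32 → go right; 46 < 48 → go left; 46 > 36 → go right; 46 > 41 → go right; 46 > 45 → go right. Place as right child of 45.
Insert 38: 38 > 26 → go right; 38 > 32 → go right; 38 < 48 → go left; 38 > 36 → go right; 38 < 41 → go left. Place as left child of 41.
Insert 29: 29 > 26 → go right; 29 < 32 → go left. Place as left child of 32.
Insert 9: 9 < 26 → go left; 9 > 7 → go right; 9 < 24 → go left; 9 < 15 → go left; 9 > 8 → go right; 9 < 13 → go left. Place as left child of 13.
Insert 39: 39 > 26 → go right; 39 > 32 → go right; 39 < 48 → go left; 39 > 36 → go right; 39 < 41 → go left; 39 > 38 → go right. Place as right child of 38.
Insert 10: 10 < 26 → go left; 10 > 7 → go right; 10 < 24 → go left; 10 < 15 → go left; 10 > 8 → go right; 10 < 13 → go left; 10 > 9 → go right. Place as right child of 9.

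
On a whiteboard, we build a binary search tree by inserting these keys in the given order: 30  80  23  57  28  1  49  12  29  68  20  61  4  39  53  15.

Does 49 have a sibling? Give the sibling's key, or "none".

68

Insert 30: tree is empty, so 30 becomes the root.
Insert 80: 80 > 30 → go right. Place as right child of 30.
Insert 23: 23 < 30 → go left. Place as left child of 30.
Insert 57: 57 > 30 → go right; 57 < 80 → go left. Place as left child of 80.
Insert 28: 28 < 30 → go left; 28 > 23 → go right. Place as right child of 23.
Insert 1: 1 < 30 → go left; 1 < 23 → go left. Place as left child of 23.
Insert 49: 49 > 30 → go right; 49 < 80 → go left; 49 < 57 → go left. Place as left child of 57.
Insert 12: 12 < 30 → go left; 12 < 23 → go left; 12 > 1 → go right. Place as right child of 1.
Insert 29: 29 < 30 → go left; 29 > 23 → go right; 29 > 28 → go right. Place as right child of 28.
Insert 68: 68 > 30 → go right; 68 < 80 → go left; 68 > 57 → go right. Place as right child of 57.
Insert 20: 20 < 30 → go left; 20 < 23 → go left; 20 > 1 → go right; 20 > 12 → go right. Place as right child of 12.
Insert 61: 61 > 30 → go right; 61 < 80 → go left; 61 > 57 → go right; 61 < 68 → go left. Place as left child of 68.
Insert 4: 4 < 30 → go left; 4 < 23 → go left; 4 > 1 → go right; 4 < 12 → go left. Place as left child of 12.
Insert 39: 39 > 30 → go right; 39 < 80 → go left; 39 < 57 → go left; 39 < 49 → go left. Place as left child of 49.
Insert 53: 53 > 30 → go right; 53 < 80 → go left; 53 < 57 → go left; 53 > 49 → go right. Place as right child of 49.
Insert 15: 15 < 30 → go left; 15 < 23 → go left; 15 > 1 → go right; 15 > 12 → go right; 15 < 20 → go left. Place as left child of 20.

49's parent is 57; the other child of 57 is 68.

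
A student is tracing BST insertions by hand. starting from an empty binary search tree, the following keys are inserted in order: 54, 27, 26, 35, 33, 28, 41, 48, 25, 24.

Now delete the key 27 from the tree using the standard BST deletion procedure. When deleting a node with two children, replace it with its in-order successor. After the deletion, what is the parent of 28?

Resulting structure (node: left, right):
  54: L=27, R=–
  27: L=26, R=35
  26: L=25, R=–
  35: L=33, R=41
  33: L=28, R=–
  28: L=–, R=–
  41: L=–, R=48
  48: L=–, R=–
  25: L=24, R=–
  24: L=–, R=–

Delete 27 (two children — replace with in-order successor).
After deletion, 28's parent is 54.

54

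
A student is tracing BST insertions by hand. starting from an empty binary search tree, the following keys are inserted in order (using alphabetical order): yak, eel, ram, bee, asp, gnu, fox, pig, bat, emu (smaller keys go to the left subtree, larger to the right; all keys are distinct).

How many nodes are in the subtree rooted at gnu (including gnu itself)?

yak: root
eel: left child of yak (depth 1)
ram: right child of eel (depth 2)
bee: left child of eel (depth 2)
asp: left child of bee (depth 3)
gnu: left child of ram (depth 3)
fox: left child of gnu (depth 4)
pig: right child of gnu (depth 4)
bat: right child of asp (depth 4)
emu: left child of fox (depth 5)

Subtree rooted at gnu contains: gnu, fox, emu, pig — 4 nodes.

4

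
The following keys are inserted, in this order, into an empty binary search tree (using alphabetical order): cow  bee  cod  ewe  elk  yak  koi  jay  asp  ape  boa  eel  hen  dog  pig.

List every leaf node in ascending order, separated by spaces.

ape boa dog hen pig

cow: root
bee: left child of cow (depth 1)
cod: right child of bee (depth 2)
ewe: right child of cow (depth 1)
elk: left child of ewe (depth 2)
yak: right child of ewe (depth 2)
koi: left child of yak (depth 3)
jay: left child of koi (depth 4)
asp: left child of bee (depth 2)
ape: left child of asp (depth 3)
boa: left child of cod (depth 3)
eel: left child of elk (depth 3)
hen: left child of jay (depth 5)
dog: left child of eel (depth 4)
pig: right child of koi (depth 4)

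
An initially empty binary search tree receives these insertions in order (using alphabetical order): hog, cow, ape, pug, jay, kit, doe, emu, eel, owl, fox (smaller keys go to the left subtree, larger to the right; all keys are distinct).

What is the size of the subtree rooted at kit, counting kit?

2

hog: root
cow: left child of hog (depth 1)
ape: left child of cow (depth 2)
pug: right child of hog (depth 1)
jay: left child of pug (depth 2)
kit: right child of jay (depth 3)
doe: right child of cow (depth 2)
emu: right child of doe (depth 3)
eel: left child of emu (depth 4)
owl: right child of kit (depth 4)
fox: right child of emu (depth 4)

Subtree rooted at kit contains: kit, owl — 2 nodes.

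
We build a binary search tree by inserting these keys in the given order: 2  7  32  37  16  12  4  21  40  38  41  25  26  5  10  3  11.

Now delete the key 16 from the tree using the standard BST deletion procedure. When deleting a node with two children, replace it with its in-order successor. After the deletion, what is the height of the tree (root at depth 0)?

6

Resulting structure (node: left, right):
  2: L=–, R=7
  7: L=4, R=32
  32: L=16, R=37
  37: L=–, R=40
  16: L=12, R=21
  12: L=10, R=–
  4: L=3, R=5
  21: L=–, R=25
  40: L=38, R=41
  38: L=–, R=–
  41: L=–, R=–
  25: L=–, R=26
  26: L=–, R=–
  5: L=–, R=–
  10: L=–, R=11
  3: L=–, R=–
  11: L=–, R=–

Delete 16 (two children — replace with in-order successor).
After deletion, deepest node is 11 at depth 6.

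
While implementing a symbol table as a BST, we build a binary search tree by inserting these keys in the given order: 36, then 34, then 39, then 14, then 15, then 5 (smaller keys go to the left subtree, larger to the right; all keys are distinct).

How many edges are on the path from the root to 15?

3

36: root
34: left child of 36 (depth 1)
39: right child of 36 (depth 1)
14: left child of 34 (depth 2)
15: right child of 14 (depth 3)
5: left child of 14 (depth 3)

Path to 15: 36 → 34 → 14 → 15, which is 3 edges.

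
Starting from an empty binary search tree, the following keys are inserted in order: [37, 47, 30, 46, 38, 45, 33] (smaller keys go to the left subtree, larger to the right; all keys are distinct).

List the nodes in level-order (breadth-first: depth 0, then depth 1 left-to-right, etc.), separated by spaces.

Resulting structure (node: left, right):
  37: L=30, R=47
  47: L=46, R=–
  30: L=–, R=33
  46: L=38, R=–
  38: L=–, R=45
  45: L=–, R=–
  33: L=–, R=–

37 30 47 33 46 38 45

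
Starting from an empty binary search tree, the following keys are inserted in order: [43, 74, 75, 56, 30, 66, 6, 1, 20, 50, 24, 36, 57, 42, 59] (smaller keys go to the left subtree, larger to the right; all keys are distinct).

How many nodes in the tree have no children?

Resulting structure (node: left, right):
  43: L=30, R=74
  74: L=56, R=75
  75: L=–, R=–
  56: L=50, R=66
  30: L=6, R=36
  66: L=57, R=–
  6: L=1, R=20
  1: L=–, R=–
  20: L=–, R=24
  50: L=–, R=–
  24: L=–, R=–
  36: L=–, R=42
  57: L=–, R=59
  42: L=–, R=–
  59: L=–, R=–

Leaves: 1, 24, 42, 50, 59, 75 — 6 in total.

6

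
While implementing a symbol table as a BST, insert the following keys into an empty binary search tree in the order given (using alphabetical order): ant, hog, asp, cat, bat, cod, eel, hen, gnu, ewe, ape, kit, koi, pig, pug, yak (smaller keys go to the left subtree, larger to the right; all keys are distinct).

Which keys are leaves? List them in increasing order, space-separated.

ant: root
hog: right child of ant (depth 1)
asp: left child of hog (depth 2)
cat: right child of asp (depth 3)
bat: left child of cat (depth 4)
cod: right child of cat (depth 4)
eel: right child of cod (depth 5)
hen: right child of eel (depth 6)
gnu: left child of hen (depth 7)
ewe: left child of gnu (depth 8)
ape: left child of asp (depth 3)
kit: right child of hog (depth 2)
koi: right child of kit (depth 3)
pig: right child of koi (depth 4)
pug: right child of pig (depth 5)
yak: right child of pug (depth 6)

ape bat ewe yak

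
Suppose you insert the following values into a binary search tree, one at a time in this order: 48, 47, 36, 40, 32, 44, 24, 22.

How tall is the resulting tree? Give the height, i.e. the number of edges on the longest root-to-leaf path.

48: root
47: left child of 48 (depth 1)
36: left child of 47 (depth 2)
40: right child of 36 (depth 3)
32: left child of 36 (depth 3)
44: right child of 40 (depth 4)
24: left child of 32 (depth 4)
22: left child of 24 (depth 5)

The deepest node is 22 at depth 5.

5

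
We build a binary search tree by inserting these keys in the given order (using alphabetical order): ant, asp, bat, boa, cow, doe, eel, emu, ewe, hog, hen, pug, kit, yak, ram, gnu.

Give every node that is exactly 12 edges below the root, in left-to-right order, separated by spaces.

ram

Insert ant: tree is empty, so ant becomes the root.
Insert asp: asp > ant → go right. Place as right child of ant.
Insert bat: bat > ant → go right; bat > asp → go right. Place as right child of asp.
Insert boa: boa > ant → go right; boa > asp → go right; boa > bat → go right. Place as right child of bat.
Insert cow: cow > ant → go right; cow > asp → go right; cow > bat → go right; cow > boa → go right. Place as right child of boa.
Insert doe: doe > ant → go right; doe > asp → go right; doe > bat → go right; doe > boa → go right; doe > cow → go right. Place as right child of cow.
Insert eel: eel > ant → go right; eel > asp → go right; eel > bat → go right; eel > boa → go right; eel > cow → go right; eel > doe → go right. Place as right child of doe.
Insert emu: emu > ant → go right; emu > asp → go right; emu > bat → go right; emu > boa → go right; emu > cow → go right; emu > doe → go right; emu > eel → go right. Place as right child of eel.
Insert ewe: ewe > ant → go right; ewe > asp → go right; ewe > bat → go right; ewe > boa → go right; ewe > cow → go right; ewe > doe → go right; ewe > eel → go right; ewe > emu → go right. Place as right child of emu.
Insert hog: hog > ant → go right; hog > asp → go right; hog > bat → go right; hog > boa → go right; hog > cow → go right; hog > doe → go right; hog > eel → go right; hog > emu → go right; hog > ewe → go right. Place as right child of ewe.
Insert hen: hen > ant → go right; hen > asp → go right; hen > bat → go right; hen > boa → go right; hen > cow → go right; hen > doe → go right; hen > eel → go right; hen > emu → go right; hen > ewe → go right; hen < hog → go left. Place as left child of hog.
Insert pug: pug > ant → go right; pug > asp → go right; pug > bat → go right; pug > boa → go right; pug > cow → go right; pug > doe → go right; pug > eel → go right; pug > emu → go right; pug > ewe → go right; pug > hog → go right. Place as right child of hog.
Insert kit: kit > ant → go right; kit > asp → go right; kit > bat → go right; kit > boa → go right; kit > cow → go right; kit > doe → go right; kit > eel → go right; kit > emu → go right; kit > ewe → go right; kit > hog → go right; kit < pug → go left. Place as left child of pug.
Insert yak: yak > ant → go right; yak > asp → go right; yak > bat → go right; yak > boa → go right; yak > cow → go right; yak > doe → go right; yak > eel → go right; yak > emu → go right; yak > ewe → go right; yak > hog → go right; yak > pug → go right. Place as right child of pug.
Insert ram: ram > ant → go right; ram > asp → go right; ram > bat → go right; ram > boa → go right; ram > cow → go right; ram > doe → go right; ram > eel → go right; ram > emu → go right; ram > ewe → go right; ram > hog → go right; ram > pug → go right; ram < yak → go left. Place as left child of yak.
Insert gnu: gnu > ant → go right; gnu > asp → go right; gnu > bat → go right; gnu > boa → go right; gnu > cow → go right; gnu > doe → go right; gnu > eel → go right; gnu > emu → go right; gnu > ewe → go right; gnu < hog → go left; gnu < hen → go left. Place as left child of hen.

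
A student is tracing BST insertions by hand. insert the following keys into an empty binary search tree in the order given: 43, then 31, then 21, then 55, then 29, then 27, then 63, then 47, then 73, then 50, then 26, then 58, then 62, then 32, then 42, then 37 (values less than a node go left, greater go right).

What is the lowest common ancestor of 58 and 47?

Resulting structure (node: left, right):
  43: L=31, R=55
  31: L=21, R=32
  21: L=–, R=29
  55: L=47, R=63
  29: L=27, R=–
  27: L=26, R=–
  63: L=58, R=73
  47: L=–, R=50
  73: L=–, R=–
  50: L=–, R=–
  26: L=–, R=–
  58: L=–, R=62
  62: L=–, R=–
  32: L=–, R=42
  42: L=37, R=–
  37: L=–, R=–

Path to 58: 43 → 55 → 63 → 58
Path to 47: 43 → 55 → 47
The paths share a prefix ending at 55, then split left and right.

55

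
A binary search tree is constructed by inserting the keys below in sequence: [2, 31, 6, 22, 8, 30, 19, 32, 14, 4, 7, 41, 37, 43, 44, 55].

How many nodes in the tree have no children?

Resulting structure (node: left, right):
  2: L=–, R=31
  31: L=6, R=32
  6: L=4, R=22
  22: L=8, R=30
  8: L=7, R=19
  30: L=–, R=–
  19: L=14, R=–
  32: L=–, R=41
  14: L=–, R=–
  4: L=–, R=–
  7: L=–, R=–
  41: L=37, R=43
  37: L=–, R=–
  43: L=–, R=44
  44: L=–, R=55
  55: L=–, R=–

Leaves: 4, 7, 14, 30, 37, 55 — 6 in total.

6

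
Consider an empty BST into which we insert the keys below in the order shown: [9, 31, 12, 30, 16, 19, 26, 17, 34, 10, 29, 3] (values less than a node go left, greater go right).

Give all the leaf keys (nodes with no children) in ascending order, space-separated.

9: root
31: right child of 9 (depth 1)
12: left child of 31 (depth 2)
30: right child of 12 (depth 3)
16: left child of 30 (depth 4)
19: right child of 16 (depth 5)
26: right child of 19 (depth 6)
17: left child of 19 (depth 6)
34: right child of 31 (depth 2)
10: left child of 12 (depth 3)
29: right child of 26 (depth 7)
3: left child of 9 (depth 1)

3 10 17 29 34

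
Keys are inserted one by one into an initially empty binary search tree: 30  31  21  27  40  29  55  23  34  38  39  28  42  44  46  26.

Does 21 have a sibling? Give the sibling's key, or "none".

31

30: root
31: right child of 30 (depth 1)
21: left child of 30 (depth 1)
27: right child of 21 (depth 2)
40: right child of 31 (depth 2)
29: right child of 27 (depth 3)
55: right child of 40 (depth 3)
23: left child of 27 (depth 3)
34: left child of 40 (depth 3)
38: right child of 34 (depth 4)
39: right child of 38 (depth 5)
28: left child of 29 (depth 4)
42: left child of 55 (depth 4)
44: right child of 42 (depth 5)
46: right child of 44 (depth 6)
26: right child of 23 (depth 4)

21's parent is 30; the other child of 30 is 31.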